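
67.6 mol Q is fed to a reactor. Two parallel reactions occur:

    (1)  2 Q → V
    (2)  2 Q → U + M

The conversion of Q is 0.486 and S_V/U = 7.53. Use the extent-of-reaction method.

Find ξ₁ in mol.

ξ₁ = 14.5 mol

Conversion of Q: Q consumed = 0.486 × 67.6 = 32.85 mol = 2ξ₁ + 2ξ₂.
Selectivity: 1ξ₁ / (1ξ₂) = 7.53 → ξ₁ = 7.53 ξ₂.
Substitute: (2·7.53 + 2) ξ₂ = 32.85 → ξ₂ = 1.926 mol, ξ₁ = 14.5 mol.
Outlet amounts (n = n₀ + Σ ν·ξ):
  Q: 67.6 − 2(14.5) − 2(1.926) = 34.75
  V: 0 + 1(14.5) = 14.5
  U: 0 + 1(1.926) = 1.926
  M: 0 + 1(1.926) = 1.926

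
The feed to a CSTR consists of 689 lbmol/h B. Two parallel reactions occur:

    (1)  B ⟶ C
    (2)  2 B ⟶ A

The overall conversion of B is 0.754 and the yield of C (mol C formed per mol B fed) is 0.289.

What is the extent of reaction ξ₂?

Yield of C: 1ξ₁ / 689 = 0.289 → ξ₁ = 199.1 lbmol/h.
Conversion of B: 1ξ₁ + 2ξ₂ = 0.754 × 689 = 519.5 → ξ₂ = 160.2 lbmol/h.
Outlet amounts (n = n₀ + Σ ν·ξ):
  B: 689 − 1(199.1) − 2(160.2) = 169.5
  C: 0 + 1(199.1) = 199.1
  A: 0 + 1(160.2) = 160.2

ξ₂ = 160 lbmol/h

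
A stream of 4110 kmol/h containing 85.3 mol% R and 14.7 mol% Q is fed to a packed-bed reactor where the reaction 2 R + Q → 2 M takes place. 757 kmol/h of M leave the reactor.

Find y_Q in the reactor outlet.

For M: n = n₀ + 2ξ → 757 = 0 + 2ξ, giving ξ = 378.5 kmol/h.
Outlet amounts (n = n₀ + ν ξ):
  R: 3506 − 2(378.5) = 2749
  Q: 604.2 − 1(378.5) = 225.7
  M: 0 + 2(378.5) = 757
Total out = 3732 kmol/h; y_Q = 225.7 / 3732 = 0.06048.

0.0605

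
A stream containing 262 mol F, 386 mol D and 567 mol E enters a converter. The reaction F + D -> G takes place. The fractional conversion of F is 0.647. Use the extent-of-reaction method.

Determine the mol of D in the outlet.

F reacted = 0.647 × 262 = 169.5 mol; ν_F = −1, so ξ = 169.5/1 = 169.5 mol.
Outlet amounts (n = n₀ + ν ξ):
  F: 262 − 1(169.5) = 92.49
  D: 386 − 1(169.5) = 216.5
  G: 0 + 1(169.5) = 169.5
  E: 567 (inert)

216 mol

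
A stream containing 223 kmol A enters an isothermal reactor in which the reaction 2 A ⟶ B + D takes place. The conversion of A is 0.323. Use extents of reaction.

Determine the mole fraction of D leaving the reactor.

A reacted = 0.323 × 223 = 72.03 kmol; ν_A = −2, so ξ = 72.03/2 = 36.01 kmol.
Outlet amounts (n = n₀ + ν ξ):
  A: 223 − 2(36.01) = 151
  B: 0 + 1(36.01) = 36.01
  D: 0 + 1(36.01) = 36.01
Total out = 223 kmol; y_D = 36.01 / 223 = 0.1615.

0.162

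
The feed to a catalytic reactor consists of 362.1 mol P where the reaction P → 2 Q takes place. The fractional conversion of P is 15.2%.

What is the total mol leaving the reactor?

P reacted = 0.152 × 362.1 = 55.04 mol; ν_P = −1, so ξ = 55.04/1 = 55.04 mol.
Outlet amounts (n = n₀ + ν ξ):
  P: 362.1 − 1(55.04) = 307.1
  Q: 0 + 2(55.04) = 110.1
Total out = 307.1 + 110.1 = 417.1 mol.

417 mol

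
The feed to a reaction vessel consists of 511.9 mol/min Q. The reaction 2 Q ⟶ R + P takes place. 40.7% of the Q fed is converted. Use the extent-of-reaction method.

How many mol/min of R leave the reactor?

Q reacted = 0.407 × 511.9 = 208.3 mol/min; ν_Q = −2, so ξ = 208.3/2 = 104.2 mol/min.
Outlet amounts (n = n₀ + ν ξ):
  Q: 511.9 − 2(104.2) = 303.6
  R: 0 + 1(104.2) = 104.2
  P: 0 + 1(104.2) = 104.2

104 mol/min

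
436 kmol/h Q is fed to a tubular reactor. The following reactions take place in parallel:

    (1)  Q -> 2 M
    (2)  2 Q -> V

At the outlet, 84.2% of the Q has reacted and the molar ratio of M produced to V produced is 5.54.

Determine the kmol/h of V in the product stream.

Conversion of Q: Q consumed = 0.842 × 436 = 367.1 kmol/h = 1ξ₁ + 2ξ₂.
Selectivity: 2ξ₁ / (1ξ₂) = 5.54 → ξ₁ = 2.77 ξ₂.
Substitute: (1·2.77 + 2) ξ₂ = 367.1 → ξ₂ = 76.96 kmol/h, ξ₁ = 213.2 kmol/h.
Outlet amounts (n = n₀ + Σ ν·ξ):
  Q: 436 − 1(213.2) − 2(76.96) = 68.89
  M: 0 + 2(213.2) = 426.4
  V: 0 + 1(76.96) = 76.96

77 kmol/h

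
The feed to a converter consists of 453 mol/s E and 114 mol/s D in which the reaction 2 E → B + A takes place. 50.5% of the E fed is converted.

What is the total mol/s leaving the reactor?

E reacted = 0.505 × 453 = 228.8 mol/s; ν_E = −2, so ξ = 228.8/2 = 114.4 mol/s.
Outlet amounts (n = n₀ + ν ξ):
  E: 453 − 2(114.4) = 224.2
  B: 0 + 1(114.4) = 114.4
  A: 0 + 1(114.4) = 114.4
  D: 114 (inert)
Total out = 224.2 + 114.4 + 114.4 + 114 = 567 mol/s.

567 mol/s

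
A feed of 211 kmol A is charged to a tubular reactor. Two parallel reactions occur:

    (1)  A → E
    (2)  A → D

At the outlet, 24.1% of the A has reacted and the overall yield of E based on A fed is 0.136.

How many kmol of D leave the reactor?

Yield of E: 1ξ₁ / 211 = 0.136 → ξ₁ = 28.7 kmol.
Conversion of A: 1ξ₁ + 1ξ₂ = 0.241 × 211 = 50.85 → ξ₂ = 22.15 kmol.
Outlet amounts (n = n₀ + Σ ν·ξ):
  A: 211 − 1(28.7) − 1(22.15) = 160.1
  E: 0 + 1(28.7) = 28.7
  D: 0 + 1(22.15) = 22.15

22.2 kmol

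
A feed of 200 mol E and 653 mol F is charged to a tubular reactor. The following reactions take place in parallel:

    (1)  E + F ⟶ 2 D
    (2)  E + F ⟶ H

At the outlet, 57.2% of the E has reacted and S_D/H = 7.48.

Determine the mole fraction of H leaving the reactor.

0.0291

Conversion of E: E consumed = 0.572 × 200 = 114.4 mol = 1ξ₁ + 1ξ₂.
Selectivity: 2ξ₁ / (1ξ₂) = 7.48 → ξ₁ = 3.74 ξ₂.
Substitute: (1·3.74 + 1) ξ₂ = 114.4 → ξ₂ = 24.14 mol, ξ₁ = 90.26 mol.
Outlet amounts (n = n₀ + Σ ν·ξ):
  E: 200 − 1(90.26) − 1(24.14) = 85.6
  F: 653 − 1(90.26) − 1(24.14) = 538.6
  D: 0 + 2(90.26) = 180.5
  H: 0 + 1(24.14) = 24.14
Total out = 828.9 mol; y_H = 24.14 / 828.9 = 0.02912.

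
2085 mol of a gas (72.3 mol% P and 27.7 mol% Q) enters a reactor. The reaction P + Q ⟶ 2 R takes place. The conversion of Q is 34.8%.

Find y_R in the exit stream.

Q reacted = 0.348 × 577.5 = 201 mol; ν_Q = −1, so ξ = 201/1 = 201 mol.
Outlet amounts (n = n₀ + ν ξ):
  P: 1507 − 1(201) = 1306
  Q: 577.5 − 1(201) = 376.6
  R: 0 + 2(201) = 402
Total out = 2085 mol; y_R = 402 / 2085 = 0.1928.

0.193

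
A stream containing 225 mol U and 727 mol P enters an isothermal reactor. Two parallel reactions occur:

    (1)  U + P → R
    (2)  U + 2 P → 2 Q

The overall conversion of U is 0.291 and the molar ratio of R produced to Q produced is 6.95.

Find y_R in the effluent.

0.0689

Conversion of U: U consumed = 0.291 × 225 = 65.47 mol = 1ξ₁ + 1ξ₂.
Selectivity: 1ξ₁ / (2ξ₂) = 6.95 → ξ₁ = 13.9 ξ₂.
Substitute: (1·13.9 + 1) ξ₂ = 65.47 → ξ₂ = 4.394 mol, ξ₁ = 61.08 mol.
Outlet amounts (n = n₀ + Σ ν·ξ):
  U: 225 − 1(61.08) − 1(4.394) = 159.5
  P: 727 − 1(61.08) − 2(4.394) = 657.1
  R: 0 + 1(61.08) = 61.08
  Q: 0 + 2(4.394) = 8.789
Total out = 886.5 mol; y_R = 61.08 / 886.5 = 0.0689.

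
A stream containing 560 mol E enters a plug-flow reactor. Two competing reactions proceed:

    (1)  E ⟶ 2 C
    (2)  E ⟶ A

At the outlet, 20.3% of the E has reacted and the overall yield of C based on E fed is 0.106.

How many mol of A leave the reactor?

84 mol

Yield of C: 2ξ₁ / 560 = 0.106 → ξ₁ = 29.68 mol.
Conversion of E: 1ξ₁ + 1ξ₂ = 0.203 × 560 = 113.7 → ξ₂ = 84 mol.
Outlet amounts (n = n₀ + Σ ν·ξ):
  E: 560 − 1(29.68) − 1(84) = 446.3
  C: 0 + 2(29.68) = 59.36
  A: 0 + 1(84) = 84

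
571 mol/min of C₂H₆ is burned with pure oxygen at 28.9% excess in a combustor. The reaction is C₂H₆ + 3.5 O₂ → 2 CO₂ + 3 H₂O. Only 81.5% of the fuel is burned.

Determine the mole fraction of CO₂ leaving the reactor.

Stoichiometric O₂ = 3.5 × 571 = 1998 mol/min; O₂ fed = 1998 × 1.289 = 2576 mol/min.
Fuel reacted = 0.815 × 571 → ξ = 465.4 mol/min.
Outlet (n = n₀ + ν ξ):
  C₂H₆: 571 − 1(465.4) = 105.6
  O₂: 2576 − 3.5(465.4) = 947.3
  CO₂: 0 + 2(465.4) = 930.7
  H₂O: 0 + 3(465.4) = 1396
Total out = 3380 mol/min; y_CO₂ = 930.7 / 3380 = 0.2754.

0.275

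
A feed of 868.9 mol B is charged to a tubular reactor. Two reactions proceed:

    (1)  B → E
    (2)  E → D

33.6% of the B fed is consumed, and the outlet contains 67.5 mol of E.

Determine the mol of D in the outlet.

224 mol

Conversion of B: B consumed = 1ξ₁ = 0.336 × 868.9 → ξ₁ = 292 mol.
E balance: n_E = 0 + 1ξ₁ − 1ξ₂ = 67.5 → ξ₂ = (1·292 − 67.5)/1 = 224.5 mol.
Outlet amounts (n = n₀ + Σ ν·ξ):
  B: 868.9 − 1(292) = 576.9
  E: 0 + 1(292) − 1(224.5) = 67.5
  D: 0 + 1(224.5) = 224.5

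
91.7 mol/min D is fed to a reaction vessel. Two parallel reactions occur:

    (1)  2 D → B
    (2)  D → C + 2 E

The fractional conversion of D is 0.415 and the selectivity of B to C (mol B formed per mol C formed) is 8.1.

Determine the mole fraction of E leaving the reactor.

Conversion of D: D consumed = 0.415 × 91.7 = 38.06 mol/min = 2ξ₁ + 1ξ₂.
Selectivity: 1ξ₁ / (1ξ₂) = 8.1 → ξ₁ = 8.1 ξ₂.
Substitute: (2·8.1 + 1) ξ₂ = 38.06 → ξ₂ = 2.213 mol/min, ξ₁ = 17.92 mol/min.
Outlet amounts (n = n₀ + Σ ν·ξ):
  D: 91.7 − 2(17.92) − 1(2.213) = 53.64
  B: 0 + 1(17.92) = 17.92
  C: 0 + 1(2.213) = 2.213
  E: 0 + 2(2.213) = 4.425
Total out = 78.2 mol/min; y_E = 4.425 / 78.2 = 0.05658.

0.0566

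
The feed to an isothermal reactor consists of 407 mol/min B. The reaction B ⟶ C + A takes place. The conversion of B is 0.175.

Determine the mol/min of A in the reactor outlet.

B reacted = 0.175 × 407 = 71.22 mol/min; ν_B = −1, so ξ = 71.22/1 = 71.22 mol/min.
Outlet amounts (n = n₀ + ν ξ):
  B: 407 − 1(71.22) = 335.8
  C: 0 + 1(71.22) = 71.22
  A: 0 + 1(71.22) = 71.22

71.2 mol/min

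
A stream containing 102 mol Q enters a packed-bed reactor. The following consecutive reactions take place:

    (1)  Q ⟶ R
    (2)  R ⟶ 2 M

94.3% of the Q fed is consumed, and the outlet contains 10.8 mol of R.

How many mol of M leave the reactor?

171 mol

Conversion of Q: Q consumed = 1ξ₁ = 0.943 × 102 → ξ₁ = 96.19 mol.
R balance: n_R = 0 + 1ξ₁ − 1ξ₂ = 10.8 → ξ₂ = (1·96.19 − 10.8)/1 = 85.39 mol.
Outlet amounts (n = n₀ + Σ ν·ξ):
  Q: 102 − 1(96.19) = 5.814
  R: 0 + 1(96.19) − 1(85.39) = 10.8
  M: 0 + 2(85.39) = 170.8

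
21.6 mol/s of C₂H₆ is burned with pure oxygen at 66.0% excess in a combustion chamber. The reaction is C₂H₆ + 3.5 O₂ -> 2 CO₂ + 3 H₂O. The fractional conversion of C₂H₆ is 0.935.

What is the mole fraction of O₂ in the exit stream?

Stoichiometric O₂ = 3.5 × 21.6 = 75.6 mol/s; O₂ fed = 75.6 × 1.660 = 125.5 mol/s.
Fuel reacted = 0.935 × 21.6 → ξ = 20.2 mol/s.
Outlet (n = n₀ + ν ξ):
  C₂H₆: 21.6 − 1(20.2) = 1.404
  O₂: 125.5 − 3.5(20.2) = 54.81
  CO₂: 0 + 2(20.2) = 40.39
  H₂O: 0 + 3(20.2) = 60.59
Total out = 157.2 mol/s; y_O₂ = 54.81 / 157.2 = 0.3487.

0.349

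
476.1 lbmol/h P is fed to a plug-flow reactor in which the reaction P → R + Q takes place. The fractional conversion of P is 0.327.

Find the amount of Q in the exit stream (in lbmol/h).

P reacted = 0.327 × 476.1 = 155.7 lbmol/h; ν_P = −1, so ξ = 155.7/1 = 155.7 lbmol/h.
Outlet amounts (n = n₀ + ν ξ):
  P: 476.1 − 1(155.7) = 320.4
  R: 0 + 1(155.7) = 155.7
  Q: 0 + 1(155.7) = 155.7

156 lbmol/h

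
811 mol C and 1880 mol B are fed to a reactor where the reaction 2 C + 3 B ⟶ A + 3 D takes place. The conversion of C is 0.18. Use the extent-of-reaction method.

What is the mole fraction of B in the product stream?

0.634

C reacted = 0.18 × 811 = 146 mol; ν_C = −2, so ξ = 146/2 = 72.99 mol.
Outlet amounts (n = n₀ + ν ξ):
  C: 811 − 2(72.99) = 665
  B: 1880 − 3(72.99) = 1661
  A: 0 + 1(72.99) = 72.99
  D: 0 + 3(72.99) = 219
Total out = 2618 mol; y_B = 1661 / 2618 = 0.6345.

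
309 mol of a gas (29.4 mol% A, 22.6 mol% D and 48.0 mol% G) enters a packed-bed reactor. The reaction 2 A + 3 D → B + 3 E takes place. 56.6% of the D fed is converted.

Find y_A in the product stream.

0.218

D reacted = 0.566 × 69.83 = 39.53 mol; ν_D = −3, so ξ = 39.53/3 = 13.18 mol.
Outlet amounts (n = n₀ + ν ξ):
  A: 90.85 − 2(13.18) = 64.5
  D: 69.83 − 3(13.18) = 30.31
  B: 0 + 1(13.18) = 13.18
  E: 0 + 3(13.18) = 39.53
  G: 148.3 (inert)
Total out = 295.8 mol; y_A = 64.5 / 295.8 = 0.218.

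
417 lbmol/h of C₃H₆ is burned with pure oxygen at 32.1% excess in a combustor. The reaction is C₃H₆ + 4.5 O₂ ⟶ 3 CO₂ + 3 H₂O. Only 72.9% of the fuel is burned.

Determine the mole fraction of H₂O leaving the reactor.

0.299

Stoichiometric O₂ = 4.5 × 417 = 1876 lbmol/h; O₂ fed = 1876 × 1.321 = 2479 lbmol/h.
Fuel reacted = 0.729 × 417 → ξ = 304 lbmol/h.
Outlet (n = n₀ + ν ξ):
  C₃H₆: 417 − 1(304) = 113
  O₂: 2479 − 4.5(304) = 1111
  CO₂: 0 + 3(304) = 912
  H₂O: 0 + 3(304) = 912
Total out = 3048 lbmol/h; y_H₂O = 912 / 3048 = 0.2992.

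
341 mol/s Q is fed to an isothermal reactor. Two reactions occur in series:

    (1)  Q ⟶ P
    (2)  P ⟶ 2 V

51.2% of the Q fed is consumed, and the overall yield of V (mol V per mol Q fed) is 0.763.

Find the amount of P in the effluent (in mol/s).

44.5 mol/s

Conversion of Q: Q consumed = 1ξ₁ = 0.512 × 341 → ξ₁ = 174.6 mol/s.
Yield of V: 2ξ₂ / 341 = 0.763 → ξ₂ = 130.1 mol/s.
Outlet amounts (n = n₀ + Σ ν·ξ):
  Q: 341 − 1(174.6) = 166.4
  P: 0 + 1(174.6) − 1(130.1) = 44.5
  V: 0 + 2(130.1) = 260.2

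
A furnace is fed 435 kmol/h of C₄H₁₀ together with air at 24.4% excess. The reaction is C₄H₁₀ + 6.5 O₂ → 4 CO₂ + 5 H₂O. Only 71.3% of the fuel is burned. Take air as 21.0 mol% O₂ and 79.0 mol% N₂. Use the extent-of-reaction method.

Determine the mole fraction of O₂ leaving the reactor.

Stoichiometric O₂ = 6.5 × 435 = 2828 kmol/h; O₂ fed = 2828 × 1.244 = 3517 kmol/h.
N₂ fed = 3517 × 79/21 = 13230 kmol/h.
Fuel reacted = 0.713 × 435 → ξ = 310.2 kmol/h.
Outlet (n = n₀ + ν ξ):
  C₄H₁₀: 435 − 1(310.2) = 124.8
  O₂: 3517 − 6.5(310.2) = 1501
  N₂: 13230 (inert)
  CO₂: 0 + 4(310.2) = 1241
  H₂O: 0 + 5(310.2) = 1551
Total out = 17650 kmol/h; y_O₂ = 1501 / 17650 = 0.08507.

0.0851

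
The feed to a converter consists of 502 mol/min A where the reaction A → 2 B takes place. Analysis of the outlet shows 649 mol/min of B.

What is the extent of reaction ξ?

ξ = 324 mol/min

For B: n = n₀ + 2ξ → 649 = 0 + 2ξ, giving ξ = 324.5 mol/min.
Outlet amounts (n = n₀ + ν ξ):
  A: 502 − 1(324.5) = 177.5
  B: 0 + 2(324.5) = 649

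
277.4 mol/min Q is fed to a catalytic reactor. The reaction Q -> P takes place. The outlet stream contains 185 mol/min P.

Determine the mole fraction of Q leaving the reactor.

For P: n = n₀ + 1ξ → 185 = 0 + 1ξ, giving ξ = 185 mol/min.
Outlet amounts (n = n₀ + ν ξ):
  Q: 277.4 − 1(185) = 92.4
  P: 0 + 1(185) = 185
Total out = 277.4 mol/min; y_Q = 92.4 / 277.4 = 0.3331.

0.333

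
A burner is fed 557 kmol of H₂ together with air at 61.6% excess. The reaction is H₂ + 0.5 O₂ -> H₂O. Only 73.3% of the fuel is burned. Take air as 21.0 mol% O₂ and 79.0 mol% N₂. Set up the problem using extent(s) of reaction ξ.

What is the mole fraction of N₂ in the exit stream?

Stoichiometric O₂ = 0.5 × 557 = 278.5 kmol; O₂ fed = 278.5 × 1.616 = 450.1 kmol.
N₂ fed = 450.1 × 79/21 = 1693 kmol.
Fuel reacted = 0.733 × 557 → ξ = 408.3 kmol.
Outlet (n = n₀ + ν ξ):
  H₂: 557 − 1(408.3) = 148.7
  O₂: 450.1 − 0.5(408.3) = 245.9
  N₂: 1693 (inert)
  H₂O: 0 + 1(408.3) = 408.3
Total out = 2496 kmol; y_N₂ = 1693 / 2496 = 0.6783.

0.678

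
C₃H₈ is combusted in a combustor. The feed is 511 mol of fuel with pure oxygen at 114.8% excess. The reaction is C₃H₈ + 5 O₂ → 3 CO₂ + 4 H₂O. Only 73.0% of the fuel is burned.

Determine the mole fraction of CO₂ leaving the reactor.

0.176

Stoichiometric O₂ = 5 × 511 = 2555 mol; O₂ fed = 2555 × 2.148 = 5488 mol.
Fuel reacted = 0.73 × 511 → ξ = 373 mol.
Outlet (n = n₀ + ν ξ):
  C₃H₈: 511 − 1(373) = 138
  O₂: 5488 − 5(373) = 3623
  CO₂: 0 + 3(373) = 1119
  H₂O: 0 + 4(373) = 1492
Total out = 6372 mol; y_CO₂ = 1119 / 6372 = 0.1756.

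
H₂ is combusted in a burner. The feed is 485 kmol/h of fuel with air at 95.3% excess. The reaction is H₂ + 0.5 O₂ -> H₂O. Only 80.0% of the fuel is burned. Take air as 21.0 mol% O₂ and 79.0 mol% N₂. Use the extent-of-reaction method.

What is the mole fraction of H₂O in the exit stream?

Stoichiometric O₂ = 0.5 × 485 = 242.5 kmol/h; O₂ fed = 242.5 × 1.953 = 473.6 kmol/h.
N₂ fed = 473.6 × 79/21 = 1782 kmol/h.
Fuel reacted = 0.8 × 485 → ξ = 388 kmol/h.
Outlet (n = n₀ + ν ξ):
  H₂: 485 − 1(388) = 97
  O₂: 473.6 − 0.5(388) = 279.6
  N₂: 1782 (inert)
  H₂O: 0 + 1(388) = 388
Total out = 2546 kmol/h; y_H₂O = 388 / 2546 = 0.1524.

0.152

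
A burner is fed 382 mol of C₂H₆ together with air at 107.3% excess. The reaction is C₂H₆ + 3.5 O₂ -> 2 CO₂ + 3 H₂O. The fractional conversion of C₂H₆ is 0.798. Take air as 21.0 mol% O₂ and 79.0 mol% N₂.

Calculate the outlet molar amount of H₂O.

Stoichiometric O₂ = 3.5 × 382 = 1337 mol; O₂ fed = 1337 × 2.073 = 2772 mol.
N₂ fed = 2772 × 79/21 = 10430 mol.
Fuel reacted = 0.798 × 382 → ξ = 304.8 mol.
Outlet (n = n₀ + ν ξ):
  C₂H₆: 382 − 1(304.8) = 77.16
  O₂: 2772 − 3.5(304.8) = 1705
  N₂: 10430 (inert)
  CO₂: 0 + 2(304.8) = 609.7
  H₂O: 0 + 3(304.8) = 914.5

915 mol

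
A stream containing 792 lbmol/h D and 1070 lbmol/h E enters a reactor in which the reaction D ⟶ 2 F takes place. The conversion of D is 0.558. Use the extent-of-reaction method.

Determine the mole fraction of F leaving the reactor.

D reacted = 0.558 × 792 = 441.9 lbmol/h; ν_D = −1, so ξ = 441.9/1 = 441.9 lbmol/h.
Outlet amounts (n = n₀ + ν ξ):
  D: 792 − 1(441.9) = 350.1
  F: 0 + 2(441.9) = 883.9
  E: 1070 (inert)
Total out = 2304 lbmol/h; y_F = 883.9 / 2304 = 0.3836.

0.384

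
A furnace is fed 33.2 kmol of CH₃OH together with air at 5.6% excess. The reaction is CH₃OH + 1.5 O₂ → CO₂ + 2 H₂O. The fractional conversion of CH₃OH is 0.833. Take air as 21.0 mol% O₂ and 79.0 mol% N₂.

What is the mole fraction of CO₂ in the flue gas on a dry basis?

0.114

Stoichiometric O₂ = 1.5 × 33.2 = 49.8 kmol; O₂ fed = 49.8 × 1.056 = 52.59 kmol.
N₂ fed = 52.59 × 79/21 = 197.8 kmol.
Fuel reacted = 0.833 × 33.2 → ξ = 27.66 kmol.
Outlet (n = n₀ + ν ξ):
  CH₃OH: 33.2 − 1(27.66) = 5.544
  O₂: 52.59 − 1.5(27.66) = 11.11
  N₂: 197.8 (inert)
  CO₂: 0 + 1(27.66) = 27.66
  H₂O: 0 + 2(27.66) = 55.31
Dry total = 242.1 kmol; y_CO₂ (dry) = 27.66 / 242.1 = 0.1142.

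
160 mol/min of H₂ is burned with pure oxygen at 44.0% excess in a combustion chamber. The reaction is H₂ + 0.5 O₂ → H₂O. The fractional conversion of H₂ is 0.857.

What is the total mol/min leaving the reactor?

207 mol/min

Stoichiometric O₂ = 0.5 × 160 = 80 mol/min; O₂ fed = 80 × 1.440 = 115.2 mol/min.
Fuel reacted = 0.857 × 160 → ξ = 137.1 mol/min.
Outlet (n = n₀ + ν ξ):
  H₂: 160 − 1(137.1) = 22.88
  O₂: 115.2 − 0.5(137.1) = 46.64
  H₂O: 0 + 1(137.1) = 137.1
Total out = 22.88 + 46.64 + 137.1 = 206.6 mol/min.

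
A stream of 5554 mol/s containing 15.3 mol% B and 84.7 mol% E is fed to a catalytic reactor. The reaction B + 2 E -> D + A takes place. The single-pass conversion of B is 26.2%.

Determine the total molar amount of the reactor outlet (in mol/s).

B reacted = 0.262 × 849.8 = 222.6 mol/s; ν_B = −1, so ξ = 222.6/1 = 222.6 mol/s.
Outlet amounts (n = n₀ + ν ξ):
  B: 849.8 − 1(222.6) = 627.1
  E: 4704 − 2(222.6) = 4259
  D: 0 + 1(222.6) = 222.6
  A: 0 + 1(222.6) = 222.6
Total out = 627.1 + 4259 + 222.6 + 222.6 = 5331 mol/s.

5330 mol/s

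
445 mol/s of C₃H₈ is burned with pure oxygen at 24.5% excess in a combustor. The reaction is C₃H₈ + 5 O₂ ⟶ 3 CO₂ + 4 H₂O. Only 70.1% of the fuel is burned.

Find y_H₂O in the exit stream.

0.354

Stoichiometric O₂ = 5 × 445 = 2225 mol/s; O₂ fed = 2225 × 1.245 = 2770 mol/s.
Fuel reacted = 0.701 × 445 → ξ = 311.9 mol/s.
Outlet (n = n₀ + ν ξ):
  C₃H₈: 445 − 1(311.9) = 133.1
  O₂: 2770 − 5(311.9) = 1210
  CO₂: 0 + 3(311.9) = 935.8
  H₂O: 0 + 4(311.9) = 1248
Total out = 3527 mol/s; y_H₂O = 1248 / 3527 = 0.3538.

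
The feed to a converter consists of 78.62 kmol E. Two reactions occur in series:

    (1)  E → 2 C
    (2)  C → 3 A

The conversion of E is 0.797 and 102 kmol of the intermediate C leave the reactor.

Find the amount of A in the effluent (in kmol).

Conversion of E: E consumed = 1ξ₁ = 0.797 × 78.62 → ξ₁ = 62.66 kmol.
C balance: n_C = 0 + 2ξ₁ − 1ξ₂ = 102 → ξ₂ = (2·62.66 − 102)/1 = 23.32 kmol.
Outlet amounts (n = n₀ + Σ ν·ξ):
  E: 78.62 − 1(62.66) = 15.96
  C: 0 + 2(62.66) − 1(23.32) = 102
  A: 0 + 3(23.32) = 69.96

70 kmol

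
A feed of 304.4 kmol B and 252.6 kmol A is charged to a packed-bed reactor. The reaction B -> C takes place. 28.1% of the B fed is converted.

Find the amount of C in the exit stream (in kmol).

B reacted = 0.281 × 304.4 = 85.54 kmol; ν_B = −1, so ξ = 85.54/1 = 85.54 kmol.
Outlet amounts (n = n₀ + ν ξ):
  B: 304.4 − 1(85.54) = 218.9
  C: 0 + 1(85.54) = 85.54
  A: 252.6 (inert)

85.5 kmol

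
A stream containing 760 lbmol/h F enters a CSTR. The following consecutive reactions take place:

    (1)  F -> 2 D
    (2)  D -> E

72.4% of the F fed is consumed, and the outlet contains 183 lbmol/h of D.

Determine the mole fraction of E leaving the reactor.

Conversion of F: F consumed = 1ξ₁ = 0.724 × 760 → ξ₁ = 550.2 lbmol/h.
D balance: n_D = 0 + 2ξ₁ − 1ξ₂ = 183 → ξ₂ = (2·550.2 − 183)/1 = 917.5 lbmol/h.
Outlet amounts (n = n₀ + Σ ν·ξ):
  F: 760 − 1(550.2) = 209.8
  D: 0 + 2(550.2) − 1(917.5) = 183
  E: 0 + 1(917.5) = 917.5
Total out = 1310 lbmol/h; y_E = 917.5 / 1310 = 0.7002.

0.7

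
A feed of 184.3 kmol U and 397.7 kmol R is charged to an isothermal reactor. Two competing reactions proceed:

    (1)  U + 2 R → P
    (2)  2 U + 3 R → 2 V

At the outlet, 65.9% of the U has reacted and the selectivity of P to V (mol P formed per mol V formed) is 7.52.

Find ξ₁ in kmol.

Conversion of U: U consumed = 0.659 × 184.3 = 121.5 kmol = 1ξ₁ + 2ξ₂.
Selectivity: 1ξ₁ / (2ξ₂) = 7.52 → ξ₁ = 15.04 ξ₂.
Substitute: (1·15.04 + 2) ξ₂ = 121.5 → ξ₂ = 7.128 kmol, ξ₁ = 107.2 kmol.
Outlet amounts (n = n₀ + Σ ν·ξ):
  U: 184.3 − 1(107.2) − 2(7.128) = 62.85
  R: 397.7 − 2(107.2) − 3(7.128) = 161.9
  P: 0 + 1(107.2) = 107.2
  V: 0 + 2(7.128) = 14.26

ξ₁ = 107 kmol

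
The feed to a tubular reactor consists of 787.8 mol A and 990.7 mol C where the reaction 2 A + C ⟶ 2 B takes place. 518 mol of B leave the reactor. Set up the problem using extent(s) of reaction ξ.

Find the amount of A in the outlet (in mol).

For B: n = n₀ + 2ξ → 518 = 0 + 2ξ, giving ξ = 259 mol.
Outlet amounts (n = n₀ + ν ξ):
  A: 787.8 − 2(259) = 269.8
  C: 990.7 − 1(259) = 731.7
  B: 0 + 2(259) = 518

270 mol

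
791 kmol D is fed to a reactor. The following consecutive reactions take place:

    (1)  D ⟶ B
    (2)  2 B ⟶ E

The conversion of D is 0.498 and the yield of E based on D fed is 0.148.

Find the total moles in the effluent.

674 kmol

Conversion of D: D consumed = 1ξ₁ = 0.498 × 791 → ξ₁ = 393.9 kmol.
Yield of E: 1ξ₂ / 791 = 0.148 → ξ₂ = 117.1 kmol.
Outlet amounts (n = n₀ + Σ ν·ξ):
  D: 791 − 1(393.9) = 397.1
  B: 0 + 1(393.9) − 2(117.1) = 159.8
  E: 0 + 1(117.1) = 117.1
Total out = 397.1 + 159.8 + 117.1 = 673.9 kmol.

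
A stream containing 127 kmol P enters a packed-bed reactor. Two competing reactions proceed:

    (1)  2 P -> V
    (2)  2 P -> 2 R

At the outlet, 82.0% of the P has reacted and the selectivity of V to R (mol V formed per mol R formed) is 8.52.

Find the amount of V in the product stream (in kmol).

Conversion of P: P consumed = 0.82 × 127 = 104.1 kmol = 2ξ₁ + 2ξ₂.
Selectivity: 1ξ₁ / (2ξ₂) = 8.52 → ξ₁ = 17.04 ξ₂.
Substitute: (2·17.04 + 2) ξ₂ = 104.1 → ξ₂ = 2.886 kmol, ξ₁ = 49.18 kmol.
Outlet amounts (n = n₀ + Σ ν·ξ):
  P: 127 − 2(49.18) − 2(2.886) = 22.86
  V: 0 + 1(49.18) = 49.18
  R: 0 + 2(2.886) = 5.773

49.2 kmol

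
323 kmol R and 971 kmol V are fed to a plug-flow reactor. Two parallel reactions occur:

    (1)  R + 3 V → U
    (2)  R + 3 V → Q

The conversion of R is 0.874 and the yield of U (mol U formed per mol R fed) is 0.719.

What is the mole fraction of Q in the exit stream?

Yield of U: 1ξ₁ / 323 = 0.719 → ξ₁ = 232.2 kmol.
Conversion of R: 1ξ₁ + 1ξ₂ = 0.874 × 323 = 282.3 → ξ₂ = 50.07 kmol.
Outlet amounts (n = n₀ + Σ ν·ξ):
  R: 323 − 1(232.2) − 1(50.07) = 40.7
  V: 971 − 3(232.2) − 3(50.07) = 124.1
  U: 0 + 1(232.2) = 232.2
  Q: 0 + 1(50.07) = 50.07
Total out = 447.1 kmol; y_Q = 50.07 / 447.1 = 0.112.

0.112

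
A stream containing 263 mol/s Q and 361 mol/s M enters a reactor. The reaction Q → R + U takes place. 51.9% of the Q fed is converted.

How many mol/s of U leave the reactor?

Q reacted = 0.519 × 263 = 136.5 mol/s; ν_Q = −1, so ξ = 136.5/1 = 136.5 mol/s.
Outlet amounts (n = n₀ + ν ξ):
  Q: 263 − 1(136.5) = 126.5
  R: 0 + 1(136.5) = 136.5
  U: 0 + 1(136.5) = 136.5
  M: 361 (inert)

136 mol/s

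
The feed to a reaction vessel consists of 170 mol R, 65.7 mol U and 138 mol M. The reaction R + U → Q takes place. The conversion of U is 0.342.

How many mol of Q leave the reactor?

22.5 mol

U reacted = 0.342 × 65.7 = 22.47 mol; ν_U = −1, so ξ = 22.47/1 = 22.47 mol.
Outlet amounts (n = n₀ + ν ξ):
  R: 170 − 1(22.47) = 147.5
  U: 65.7 − 1(22.47) = 43.23
  Q: 0 + 1(22.47) = 22.47
  M: 138 (inert)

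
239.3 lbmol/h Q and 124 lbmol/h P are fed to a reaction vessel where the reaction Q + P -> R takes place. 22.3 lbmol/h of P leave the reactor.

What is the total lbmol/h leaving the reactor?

For P: n = n₀ − 1ξ → 22.3 = 124 − 1ξ, giving ξ = 101.7 lbmol/h.
Outlet amounts (n = n₀ + ν ξ):
  Q: 239.3 − 1(101.7) = 137.6
  P: 124 − 1(101.7) = 22.3
  R: 0 + 1(101.7) = 101.7
Total out = 137.6 + 22.3 + 101.7 = 261.6 lbmol/h.

262 lbmol/h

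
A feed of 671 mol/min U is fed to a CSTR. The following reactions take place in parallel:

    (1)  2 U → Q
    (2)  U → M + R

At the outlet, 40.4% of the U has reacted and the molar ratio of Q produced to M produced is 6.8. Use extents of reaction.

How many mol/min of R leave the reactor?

18.6 mol/min

Conversion of U: U consumed = 0.404 × 671 = 271.1 mol/min = 2ξ₁ + 1ξ₂.
Selectivity: 1ξ₁ / (1ξ₂) = 6.8 → ξ₁ = 6.8 ξ₂.
Substitute: (2·6.8 + 1) ξ₂ = 271.1 → ξ₂ = 18.57 mol/min, ξ₁ = 126.3 mol/min.
Outlet amounts (n = n₀ + Σ ν·ξ):
  U: 671 − 2(126.3) − 1(18.57) = 399.9
  Q: 0 + 1(126.3) = 126.3
  M: 0 + 1(18.57) = 18.57
  R: 0 + 1(18.57) = 18.57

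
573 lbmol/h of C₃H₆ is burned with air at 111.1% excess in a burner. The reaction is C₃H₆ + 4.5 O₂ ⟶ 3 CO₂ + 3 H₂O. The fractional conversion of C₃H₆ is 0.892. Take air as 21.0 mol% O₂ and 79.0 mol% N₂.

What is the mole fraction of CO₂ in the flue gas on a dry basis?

0.0608

Stoichiometric O₂ = 4.5 × 573 = 2578 lbmol/h; O₂ fed = 2578 × 2.111 = 5443 lbmol/h.
N₂ fed = 5443 × 79/21 = 20480 lbmol/h.
Fuel reacted = 0.892 × 573 → ξ = 511.1 lbmol/h.
Outlet (n = n₀ + ν ξ):
  C₃H₆: 573 − 1(511.1) = 61.88
  O₂: 5443 − 4.5(511.1) = 3143
  N₂: 20480 (inert)
  CO₂: 0 + 3(511.1) = 1533
  H₂O: 0 + 3(511.1) = 1533
Dry total = 25220 lbmol/h; y_CO₂ (dry) = 1533 / 25220 = 0.06081.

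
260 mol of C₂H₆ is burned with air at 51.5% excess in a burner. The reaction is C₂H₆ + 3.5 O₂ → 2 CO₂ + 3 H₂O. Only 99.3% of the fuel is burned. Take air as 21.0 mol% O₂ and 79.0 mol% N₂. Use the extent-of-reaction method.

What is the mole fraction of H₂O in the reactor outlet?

Stoichiometric O₂ = 3.5 × 260 = 910 mol; O₂ fed = 910 × 1.515 = 1379 mol.
N₂ fed = 1379 × 79/21 = 5186 mol.
Fuel reacted = 0.993 × 260 → ξ = 258.2 mol.
Outlet (n = n₀ + ν ξ):
  C₂H₆: 260 − 1(258.2) = 1.82
  O₂: 1379 − 3.5(258.2) = 475
  N₂: 5186 (inert)
  CO₂: 0 + 2(258.2) = 516.4
  H₂O: 0 + 3(258.2) = 774.5
Total out = 6954 mol; y_H₂O = 774.5 / 6954 = 0.1114.

0.111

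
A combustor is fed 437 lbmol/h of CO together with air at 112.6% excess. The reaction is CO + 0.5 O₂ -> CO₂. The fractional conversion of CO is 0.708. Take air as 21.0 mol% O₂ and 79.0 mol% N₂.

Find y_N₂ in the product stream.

0.701

Stoichiometric O₂ = 0.5 × 437 = 218.5 lbmol/h; O₂ fed = 218.5 × 2.126 = 464.5 lbmol/h.
N₂ fed = 464.5 × 79/21 = 1748 lbmol/h.
Fuel reacted = 0.708 × 437 → ξ = 309.4 lbmol/h.
Outlet (n = n₀ + ν ξ):
  CO: 437 − 1(309.4) = 127.6
  O₂: 464.5 − 0.5(309.4) = 309.8
  N₂: 1748 (inert)
  CO₂: 0 + 1(309.4) = 309.4
Total out = 2494 lbmol/h; y_N₂ = 1748 / 2494 = 0.7006.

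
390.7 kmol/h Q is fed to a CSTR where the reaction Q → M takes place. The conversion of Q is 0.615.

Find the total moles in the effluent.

Q reacted = 0.615 × 390.7 = 240.3 kmol/h; ν_Q = −1, so ξ = 240.3/1 = 240.3 kmol/h.
Outlet amounts (n = n₀ + ν ξ):
  Q: 390.7 − 1(240.3) = 150.4
  M: 0 + 1(240.3) = 240.3
Total out = 150.4 + 240.3 = 390.7 kmol/h.

391 kmol/h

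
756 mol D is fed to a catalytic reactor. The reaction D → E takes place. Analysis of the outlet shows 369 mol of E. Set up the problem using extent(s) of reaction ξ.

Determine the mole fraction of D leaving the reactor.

For E: n = n₀ + 1ξ → 369 = 0 + 1ξ, giving ξ = 369 mol.
Outlet amounts (n = n₀ + ν ξ):
  D: 756 − 1(369) = 387
  E: 0 + 1(369) = 369
Total out = 756 mol; y_D = 387 / 756 = 0.5119.

0.512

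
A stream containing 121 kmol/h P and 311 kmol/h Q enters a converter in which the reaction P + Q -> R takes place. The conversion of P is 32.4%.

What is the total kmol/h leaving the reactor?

393 kmol/h

P reacted = 0.324 × 121 = 39.2 kmol/h; ν_P = −1, so ξ = 39.2/1 = 39.2 kmol/h.
Outlet amounts (n = n₀ + ν ξ):
  P: 121 − 1(39.2) = 81.8
  Q: 311 − 1(39.2) = 271.8
  R: 0 + 1(39.2) = 39.2
Total out = 81.8 + 271.8 + 39.2 = 392.8 kmol/h.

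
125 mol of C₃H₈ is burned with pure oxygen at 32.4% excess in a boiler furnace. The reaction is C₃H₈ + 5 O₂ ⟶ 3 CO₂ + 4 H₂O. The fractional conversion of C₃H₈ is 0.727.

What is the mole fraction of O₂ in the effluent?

0.358

Stoichiometric O₂ = 5 × 125 = 625 mol; O₂ fed = 625 × 1.324 = 827.5 mol.
Fuel reacted = 0.727 × 125 → ξ = 90.88 mol.
Outlet (n = n₀ + ν ξ):
  C₃H₈: 125 − 1(90.88) = 34.12
  O₂: 827.5 − 5(90.88) = 373.1
  CO₂: 0 + 3(90.88) = 272.6
  H₂O: 0 + 4(90.88) = 363.5
Total out = 1043 mol; y_O₂ = 373.1 / 1043 = 0.3576.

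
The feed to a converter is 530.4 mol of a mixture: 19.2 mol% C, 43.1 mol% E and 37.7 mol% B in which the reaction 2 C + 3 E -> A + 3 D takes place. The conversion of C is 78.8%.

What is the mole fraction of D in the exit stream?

0.246

C reacted = 0.788 × 101.8 = 80.25 mol; ν_C = −2, so ξ = 80.25/2 = 40.12 mol.
Outlet amounts (n = n₀ + ν ξ):
  C: 101.8 − 2(40.12) = 21.59
  E: 228.6 − 3(40.12) = 108.2
  A: 0 + 1(40.12) = 40.12
  D: 0 + 3(40.12) = 120.4
  B: 200 (inert)
Total out = 490.3 mol; y_D = 120.4 / 490.3 = 0.2455.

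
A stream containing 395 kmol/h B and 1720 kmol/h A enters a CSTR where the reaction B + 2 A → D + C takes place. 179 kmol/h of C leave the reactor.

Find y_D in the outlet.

0.0925

For C: n = n₀ + 1ξ → 179 = 0 + 1ξ, giving ξ = 179 kmol/h.
Outlet amounts (n = n₀ + ν ξ):
  B: 395 − 1(179) = 216
  A: 1720 − 2(179) = 1362
  D: 0 + 1(179) = 179
  C: 0 + 1(179) = 179
Total out = 1936 kmol/h; y_D = 179 / 1936 = 0.09246.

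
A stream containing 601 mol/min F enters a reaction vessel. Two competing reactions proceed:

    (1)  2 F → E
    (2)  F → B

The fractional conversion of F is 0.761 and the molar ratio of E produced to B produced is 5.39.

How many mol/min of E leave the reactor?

Conversion of F: F consumed = 0.761 × 601 = 457.4 mol/min = 2ξ₁ + 1ξ₂.
Selectivity: 1ξ₁ / (1ξ₂) = 5.39 → ξ₁ = 5.39 ξ₂.
Substitute: (2·5.39 + 1) ξ₂ = 457.4 → ξ₂ = 38.83 mol/min, ξ₁ = 209.3 mol/min.
Outlet amounts (n = n₀ + Σ ν·ξ):
  F: 601 − 2(209.3) − 1(38.83) = 143.6
  E: 0 + 1(209.3) = 209.3
  B: 0 + 1(38.83) = 38.83

209 mol/min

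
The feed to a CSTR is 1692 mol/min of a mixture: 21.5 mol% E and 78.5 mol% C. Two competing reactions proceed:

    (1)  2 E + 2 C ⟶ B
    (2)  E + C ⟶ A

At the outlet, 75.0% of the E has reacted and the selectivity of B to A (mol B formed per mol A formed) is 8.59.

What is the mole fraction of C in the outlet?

Conversion of E: E consumed = 0.75 × 363.8 = 272.8 mol/min = 2ξ₁ + 1ξ₂.
Selectivity: 1ξ₁ / (1ξ₂) = 8.59 → ξ₁ = 8.59 ξ₂.
Substitute: (2·8.59 + 1) ξ₂ = 272.8 → ξ₂ = 15.01 mol/min, ξ₁ = 128.9 mol/min.
Outlet amounts (n = n₀ + Σ ν·ξ):
  E: 363.8 − 2(128.9) − 1(15.01) = 90.94
  C: 1328 − 2(128.9) − 1(15.01) = 1055
  B: 0 + 1(128.9) = 128.9
  A: 0 + 1(15.01) = 15.01
Total out = 1290 mol/min; y_C = 1055 / 1290 = 0.818.

0.818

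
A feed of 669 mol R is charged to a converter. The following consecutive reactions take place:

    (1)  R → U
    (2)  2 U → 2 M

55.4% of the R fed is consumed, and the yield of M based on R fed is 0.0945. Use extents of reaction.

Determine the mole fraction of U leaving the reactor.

Conversion of R: R consumed = 1ξ₁ = 0.554 × 669 → ξ₁ = 370.6 mol.
Yield of M: 2ξ₂ / 669 = 0.0945 → ξ₂ = 31.61 mol.
Outlet amounts (n = n₀ + Σ ν·ξ):
  R: 669 − 1(370.6) = 298.4
  U: 0 + 1(370.6) − 2(31.61) = 307.4
  M: 0 + 2(31.61) = 63.22
Total out = 669 mol; y_U = 307.4 / 669 = 0.4595.

0.46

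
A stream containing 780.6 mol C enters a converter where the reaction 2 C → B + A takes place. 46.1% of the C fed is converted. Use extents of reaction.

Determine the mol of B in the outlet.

180 mol

C reacted = 0.461 × 780.6 = 359.9 mol; ν_C = −2, so ξ = 359.9/2 = 179.9 mol.
Outlet amounts (n = n₀ + ν ξ):
  C: 780.6 − 2(179.9) = 420.7
  B: 0 + 1(179.9) = 179.9
  A: 0 + 1(179.9) = 179.9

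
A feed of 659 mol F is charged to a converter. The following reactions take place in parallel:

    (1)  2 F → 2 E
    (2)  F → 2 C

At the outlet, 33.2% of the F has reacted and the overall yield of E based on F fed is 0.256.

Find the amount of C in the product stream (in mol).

Yield of E: 2ξ₁ / 659 = 0.256 → ξ₁ = 84.35 mol.
Conversion of F: 2ξ₁ + 1ξ₂ = 0.332 × 659 = 218.8 → ξ₂ = 50.08 mol.
Outlet amounts (n = n₀ + Σ ν·ξ):
  F: 659 − 2(84.35) − 1(50.08) = 440.2
  E: 0 + 2(84.35) = 168.7
  C: 0 + 2(50.08) = 100.2

100 mol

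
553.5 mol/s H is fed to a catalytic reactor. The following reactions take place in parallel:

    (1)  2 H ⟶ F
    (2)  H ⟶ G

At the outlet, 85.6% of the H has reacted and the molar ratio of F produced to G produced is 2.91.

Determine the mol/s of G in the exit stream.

69.5 mol/s

Conversion of H: H consumed = 0.856 × 553.5 = 473.8 mol/s = 2ξ₁ + 1ξ₂.
Selectivity: 1ξ₁ / (1ξ₂) = 2.91 → ξ₁ = 2.91 ξ₂.
Substitute: (2·2.91 + 1) ξ₂ = 473.8 → ξ₂ = 69.47 mol/s, ξ₁ = 202.2 mol/s.
Outlet amounts (n = n₀ + Σ ν·ξ):
  H: 553.5 − 2(202.2) − 1(69.47) = 79.7
  F: 0 + 1(202.2) = 202.2
  G: 0 + 1(69.47) = 69.47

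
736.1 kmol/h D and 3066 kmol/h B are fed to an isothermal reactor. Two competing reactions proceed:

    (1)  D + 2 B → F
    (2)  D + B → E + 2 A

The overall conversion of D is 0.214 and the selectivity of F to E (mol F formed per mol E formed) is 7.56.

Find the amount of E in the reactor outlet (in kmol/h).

Conversion of D: D consumed = 0.214 × 736.1 = 157.5 kmol/h = 1ξ₁ + 1ξ₂.
Selectivity: 1ξ₁ / (1ξ₂) = 7.56 → ξ₁ = 7.56 ξ₂.
Substitute: (1·7.56 + 1) ξ₂ = 157.5 → ξ₂ = 18.4 kmol/h, ξ₁ = 139.1 kmol/h.
Outlet amounts (n = n₀ + Σ ν·ξ):
  D: 736.1 − 1(139.1) − 1(18.4) = 578.6
  B: 3066 − 2(139.1) − 1(18.4) = 2769
  F: 0 + 1(139.1) = 139.1
  E: 0 + 1(18.4) = 18.4
  A: 0 + 2(18.4) = 36.81

18.4 kmol/h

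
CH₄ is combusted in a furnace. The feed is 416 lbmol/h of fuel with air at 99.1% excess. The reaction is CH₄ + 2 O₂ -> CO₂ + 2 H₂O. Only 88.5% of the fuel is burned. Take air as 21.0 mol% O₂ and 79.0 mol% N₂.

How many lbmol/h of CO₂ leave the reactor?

368 lbmol/h

Stoichiometric O₂ = 2 × 416 = 832 lbmol/h; O₂ fed = 832 × 1.991 = 1657 lbmol/h.
N₂ fed = 1657 × 79/21 = 6232 lbmol/h.
Fuel reacted = 0.885 × 416 → ξ = 368.2 lbmol/h.
Outlet (n = n₀ + ν ξ):
  CH₄: 416 − 1(368.2) = 47.84
  O₂: 1657 − 2(368.2) = 920.2
  N₂: 6232 (inert)
  CO₂: 0 + 1(368.2) = 368.2
  H₂O: 0 + 2(368.2) = 736.3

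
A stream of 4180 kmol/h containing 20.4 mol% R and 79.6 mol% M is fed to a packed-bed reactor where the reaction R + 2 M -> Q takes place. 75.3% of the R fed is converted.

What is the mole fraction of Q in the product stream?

R reacted = 0.753 × 852.7 = 642.1 kmol/h; ν_R = −1, so ξ = 642.1/1 = 642.1 kmol/h.
Outlet amounts (n = n₀ + ν ξ):
  R: 852.7 − 1(642.1) = 210.6
  M: 3327 − 2(642.1) = 2043
  Q: 0 + 1(642.1) = 642.1
Total out = 2896 kmol/h; y_Q = 642.1 / 2896 = 0.2217.

0.222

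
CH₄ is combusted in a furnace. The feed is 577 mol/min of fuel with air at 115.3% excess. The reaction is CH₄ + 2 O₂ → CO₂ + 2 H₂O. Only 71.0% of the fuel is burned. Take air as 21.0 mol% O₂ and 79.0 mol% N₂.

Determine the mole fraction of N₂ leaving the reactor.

0.753

Stoichiometric O₂ = 2 × 577 = 1154 mol/min; O₂ fed = 1154 × 2.153 = 2485 mol/min.
N₂ fed = 2485 × 79/21 = 9347 mol/min.
Fuel reacted = 0.71 × 577 → ξ = 409.7 mol/min.
Outlet (n = n₀ + ν ξ):
  CH₄: 577 − 1(409.7) = 167.3
  O₂: 2485 − 2(409.7) = 1665
  N₂: 9347 (inert)
  CO₂: 0 + 1(409.7) = 409.7
  H₂O: 0 + 2(409.7) = 819.3
Total out = 12410 mol/min; y_N₂ = 9347 / 12410 = 0.7533.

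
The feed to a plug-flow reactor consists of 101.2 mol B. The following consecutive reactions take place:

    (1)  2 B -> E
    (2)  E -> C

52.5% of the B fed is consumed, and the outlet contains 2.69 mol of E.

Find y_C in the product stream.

Conversion of B: B consumed = 2ξ₁ = 0.525 × 101.2 → ξ₁ = 26.57 mol.
E balance: n_E = 0 + 1ξ₁ − 1ξ₂ = 2.69 → ξ₂ = (1·26.57 − 2.69)/1 = 23.88 mol.
Outlet amounts (n = n₀ + Σ ν·ξ):
  B: 101.2 − 2(26.57) = 48.07
  E: 0 + 1(26.57) − 1(23.88) = 2.69
  C: 0 + 1(23.88) = 23.88
Total out = 74.64 mol; y_C = 23.88 / 74.64 = 0.3199.

0.32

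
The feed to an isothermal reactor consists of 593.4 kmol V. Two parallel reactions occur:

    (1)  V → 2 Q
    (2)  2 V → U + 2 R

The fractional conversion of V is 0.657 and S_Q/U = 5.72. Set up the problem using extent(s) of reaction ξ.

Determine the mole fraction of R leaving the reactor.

0.178

Conversion of V: V consumed = 0.657 × 593.4 = 389.9 kmol = 1ξ₁ + 2ξ₂.
Selectivity: 2ξ₁ / (1ξ₂) = 5.72 → ξ₁ = 2.86 ξ₂.
Substitute: (1·2.86 + 2) ξ₂ = 389.9 → ξ₂ = 80.22 kmol, ξ₁ = 229.4 kmol.
Outlet amounts (n = n₀ + Σ ν·ξ):
  V: 593.4 − 1(229.4) − 2(80.22) = 203.5
  Q: 0 + 2(229.4) = 458.9
  U: 0 + 1(80.22) = 80.22
  R: 0 + 2(80.22) = 160.4
Total out = 903 kmol; y_R = 160.4 / 903 = 0.1777.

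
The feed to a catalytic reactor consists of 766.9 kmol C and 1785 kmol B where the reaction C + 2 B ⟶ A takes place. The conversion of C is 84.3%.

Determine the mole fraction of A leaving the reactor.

C reacted = 0.843 × 766.9 = 646.5 kmol; ν_C = −1, so ξ = 646.5/1 = 646.5 kmol.
Outlet amounts (n = n₀ + ν ξ):
  C: 766.9 − 1(646.5) = 120.4
  B: 1785 − 2(646.5) = 492
  A: 0 + 1(646.5) = 646.5
Total out = 1259 kmol; y_A = 646.5 / 1259 = 0.5135.

0.514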